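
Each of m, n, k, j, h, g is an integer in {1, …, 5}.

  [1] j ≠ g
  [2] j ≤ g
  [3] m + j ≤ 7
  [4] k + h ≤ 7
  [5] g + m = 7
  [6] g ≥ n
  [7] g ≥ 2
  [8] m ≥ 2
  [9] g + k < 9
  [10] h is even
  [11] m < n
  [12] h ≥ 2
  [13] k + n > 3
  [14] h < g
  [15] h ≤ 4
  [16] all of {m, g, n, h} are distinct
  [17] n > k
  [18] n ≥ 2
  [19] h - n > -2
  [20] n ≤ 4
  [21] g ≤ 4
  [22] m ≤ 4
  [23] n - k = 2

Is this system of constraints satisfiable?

Unsatisfiable

Constraints 7, 8, 12, 15, 18, 20, 21, and 22 confine each of m, g, n, h to the 3 values {2, …, 4}.
Constraint 16 requires all 4 of them to be distinct, but only 3 values are available — impossible by the pigeonhole principle.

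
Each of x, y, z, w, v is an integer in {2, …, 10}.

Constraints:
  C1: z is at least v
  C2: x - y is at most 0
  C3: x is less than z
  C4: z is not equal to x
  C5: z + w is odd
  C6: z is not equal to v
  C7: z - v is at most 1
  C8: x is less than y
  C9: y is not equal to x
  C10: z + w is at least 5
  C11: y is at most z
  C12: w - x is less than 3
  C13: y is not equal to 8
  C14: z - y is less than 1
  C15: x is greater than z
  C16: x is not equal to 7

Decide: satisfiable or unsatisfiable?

Constraints 8, 11, and 15 give y ≤ z, z < x, x < y. Chaining: y ≤ z < x < y, which forces y < y — impossible.

Unsatisfiable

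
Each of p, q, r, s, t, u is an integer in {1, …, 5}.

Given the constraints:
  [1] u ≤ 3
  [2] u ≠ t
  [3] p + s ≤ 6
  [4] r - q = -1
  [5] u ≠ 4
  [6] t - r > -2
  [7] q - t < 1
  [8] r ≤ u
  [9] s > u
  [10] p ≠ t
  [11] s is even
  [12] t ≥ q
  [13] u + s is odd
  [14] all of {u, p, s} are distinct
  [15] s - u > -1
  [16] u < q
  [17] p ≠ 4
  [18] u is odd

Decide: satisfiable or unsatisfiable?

Try p = 3, q = 2, r = 1, s = 2, t = 2, u = 1.
Check constraint 3: p + s = 5; constraint 4: r - q = -1; constraint 6: t - r = 1. The remaining constraints are straightforward to verify.

Satisfiable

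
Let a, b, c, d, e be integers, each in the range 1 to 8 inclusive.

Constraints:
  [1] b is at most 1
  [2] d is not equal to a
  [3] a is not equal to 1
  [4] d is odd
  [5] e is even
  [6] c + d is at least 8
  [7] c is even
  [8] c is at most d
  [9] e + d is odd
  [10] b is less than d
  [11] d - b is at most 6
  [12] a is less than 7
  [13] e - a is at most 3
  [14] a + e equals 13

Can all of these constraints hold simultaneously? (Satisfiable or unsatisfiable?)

Satisfiable

Setting (a, b, c, d, e) = (5, 1, 2, 7, 8) satisfies everything: constraint 6: c + d = 9; constraint 11: d - b = 6, and the others follow.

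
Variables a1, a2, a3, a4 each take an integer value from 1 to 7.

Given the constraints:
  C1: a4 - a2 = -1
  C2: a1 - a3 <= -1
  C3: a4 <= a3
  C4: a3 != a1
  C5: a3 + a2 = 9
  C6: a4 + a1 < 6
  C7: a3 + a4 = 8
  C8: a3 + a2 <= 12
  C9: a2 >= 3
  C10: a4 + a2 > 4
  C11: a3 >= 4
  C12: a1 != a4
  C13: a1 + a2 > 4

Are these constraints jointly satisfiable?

Satisfiable

One satisfying assignment is a1 = 1, a2 = 4, a3 = 5, a4 = 3.
For the less obvious constraints — constraint 1: a4 - a2 = -1; constraint 2: a1 - a3 = -4; constraint 5: a3 + a2 = 9 — and the others hold by inspection.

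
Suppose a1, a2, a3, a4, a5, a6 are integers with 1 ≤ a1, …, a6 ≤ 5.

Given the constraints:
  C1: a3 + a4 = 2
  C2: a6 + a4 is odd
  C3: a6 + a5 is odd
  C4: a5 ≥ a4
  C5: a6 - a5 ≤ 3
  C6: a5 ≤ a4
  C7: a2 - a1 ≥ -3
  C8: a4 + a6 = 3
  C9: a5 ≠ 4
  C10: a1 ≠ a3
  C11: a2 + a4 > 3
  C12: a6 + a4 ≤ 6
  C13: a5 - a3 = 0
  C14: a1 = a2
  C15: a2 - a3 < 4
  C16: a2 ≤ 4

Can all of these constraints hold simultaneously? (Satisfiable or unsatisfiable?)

Satisfiable

The assignment a1 = 4, a2 = 4, a3 = 1, a4 = 1, a5 = 1, a6 = 2 works:
  constraint 1 holds since a3 + a4 = 2.
  constraint 5 holds since a6 - a5 = 1.
  constraint 7 holds since a2 - a1 = 0.
The rest check out directly.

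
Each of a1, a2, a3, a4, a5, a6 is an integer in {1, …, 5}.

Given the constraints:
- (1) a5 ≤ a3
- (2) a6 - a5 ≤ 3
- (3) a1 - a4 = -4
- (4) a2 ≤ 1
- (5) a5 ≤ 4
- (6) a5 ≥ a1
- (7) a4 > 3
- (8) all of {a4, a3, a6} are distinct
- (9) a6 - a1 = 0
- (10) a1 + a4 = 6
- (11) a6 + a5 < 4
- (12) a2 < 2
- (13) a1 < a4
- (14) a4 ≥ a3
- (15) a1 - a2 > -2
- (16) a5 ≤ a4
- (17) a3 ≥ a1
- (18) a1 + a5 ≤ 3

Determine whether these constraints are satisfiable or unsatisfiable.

Take a1 = 1, a2 = 1, a3 = 3, a4 = 5, a5 = 1, a6 = 1. Then constraint 2: a6 - a5 = 0; constraint 3: a1 - a4 = -4; constraint 9: a6 - a1 = 0, and every other listed constraint is also met.

Satisfiable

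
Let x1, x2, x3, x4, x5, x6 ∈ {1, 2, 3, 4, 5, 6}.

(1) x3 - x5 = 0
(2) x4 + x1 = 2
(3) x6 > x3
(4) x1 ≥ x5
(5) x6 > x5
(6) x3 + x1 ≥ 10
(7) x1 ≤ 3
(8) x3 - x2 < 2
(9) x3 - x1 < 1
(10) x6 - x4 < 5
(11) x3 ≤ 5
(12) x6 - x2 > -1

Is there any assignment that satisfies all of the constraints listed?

From constraint 11: x3 ≤ 5. From constraint 7: x1 ≤ 3. Hence x3 + x1 ≤ 8. But constraint 6 requires x3 + x1 ≥ 10, and 10 > 8. Contradiction.

Unsatisfiable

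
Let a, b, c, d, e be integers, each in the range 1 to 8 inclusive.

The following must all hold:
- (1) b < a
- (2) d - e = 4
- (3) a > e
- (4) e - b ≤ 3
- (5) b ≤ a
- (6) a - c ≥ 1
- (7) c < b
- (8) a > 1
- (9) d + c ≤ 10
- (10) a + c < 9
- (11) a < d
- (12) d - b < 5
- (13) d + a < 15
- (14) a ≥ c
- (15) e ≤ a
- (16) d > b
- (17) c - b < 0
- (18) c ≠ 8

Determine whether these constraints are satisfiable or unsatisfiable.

Setting (a, b, c, d, e) = (6, 4, 2, 8, 4) satisfies everything: constraint 2: d - e = 4; constraint 4: e - b = 0, and the others follow.

Satisfiable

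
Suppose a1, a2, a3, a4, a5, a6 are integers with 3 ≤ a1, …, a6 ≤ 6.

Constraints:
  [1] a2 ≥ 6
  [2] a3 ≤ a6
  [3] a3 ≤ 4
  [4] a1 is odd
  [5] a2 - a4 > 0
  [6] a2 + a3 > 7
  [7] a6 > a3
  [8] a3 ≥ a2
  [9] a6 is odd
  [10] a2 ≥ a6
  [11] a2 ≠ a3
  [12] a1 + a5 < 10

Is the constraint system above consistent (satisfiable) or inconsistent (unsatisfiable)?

From constraints 1 and 8: a3 ≥ a2 and a2 ≥ 6, so a3 ≥ 6. From constraint 3: a3 ≤ 4. But 4 < 6, so no value of a3 works.

Unsatisfiable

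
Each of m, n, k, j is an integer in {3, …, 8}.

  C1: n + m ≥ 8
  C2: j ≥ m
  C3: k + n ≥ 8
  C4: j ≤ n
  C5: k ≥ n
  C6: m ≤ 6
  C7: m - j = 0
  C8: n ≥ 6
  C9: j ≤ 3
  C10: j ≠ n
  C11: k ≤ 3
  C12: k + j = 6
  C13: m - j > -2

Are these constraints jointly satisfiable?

Unsatisfiable

From constraints 5 and 11: n ≤ k ≤ 3. From constraints 2 and 9: m ≤ j ≤ 3. Hence n + m ≤ 6. But constraint 1 requires n + m ≥ 8, and 8 > 6. Contradiction.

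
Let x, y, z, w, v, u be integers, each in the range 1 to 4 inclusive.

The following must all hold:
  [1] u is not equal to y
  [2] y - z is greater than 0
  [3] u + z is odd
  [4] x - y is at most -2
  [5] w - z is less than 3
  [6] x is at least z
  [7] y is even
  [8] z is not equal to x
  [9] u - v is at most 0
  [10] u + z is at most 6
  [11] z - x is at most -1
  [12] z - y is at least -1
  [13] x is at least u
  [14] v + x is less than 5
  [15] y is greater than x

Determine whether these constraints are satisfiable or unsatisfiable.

Unsatisfiable

Constraints 4, 11, and 12 give y − x ≥ 2, x − z ≥ 1, z − y ≥ -1.
Adding all 3 inequalities: the left sides telescope to 0, and the right sides sum to 2 + 1 + (-1) = 2. So 0 ≥ 2, which is false.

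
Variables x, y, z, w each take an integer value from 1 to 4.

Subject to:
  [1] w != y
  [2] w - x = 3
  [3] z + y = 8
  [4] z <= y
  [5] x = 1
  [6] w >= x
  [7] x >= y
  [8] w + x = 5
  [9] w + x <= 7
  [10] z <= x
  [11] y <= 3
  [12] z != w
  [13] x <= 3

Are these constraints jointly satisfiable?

Unsatisfiable

From constraints 10 and 13: z ≤ x ≤ 3. From constraint 11: y ≤ 3. Hence z + y ≤ 6. But constraint 3 requires z + y = 8, and 8 > 6. Contradiction.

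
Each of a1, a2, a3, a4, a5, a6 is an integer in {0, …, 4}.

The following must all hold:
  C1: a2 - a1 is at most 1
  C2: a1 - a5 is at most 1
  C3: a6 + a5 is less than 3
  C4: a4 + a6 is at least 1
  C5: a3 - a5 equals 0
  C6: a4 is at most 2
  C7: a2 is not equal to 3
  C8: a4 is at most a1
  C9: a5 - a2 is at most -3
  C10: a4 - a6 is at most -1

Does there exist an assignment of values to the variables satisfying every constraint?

Unsatisfiable

Constraints 1, 2, and 9 give a2 − a5 ≥ 3, a5 − a1 ≥ -1, a1 − a2 ≥ -1.
Adding all 3 inequalities: the left sides telescope to 0, and the right sides sum to 3 + (-1) + (-1) = 1. So 0 ≥ 1, which is false.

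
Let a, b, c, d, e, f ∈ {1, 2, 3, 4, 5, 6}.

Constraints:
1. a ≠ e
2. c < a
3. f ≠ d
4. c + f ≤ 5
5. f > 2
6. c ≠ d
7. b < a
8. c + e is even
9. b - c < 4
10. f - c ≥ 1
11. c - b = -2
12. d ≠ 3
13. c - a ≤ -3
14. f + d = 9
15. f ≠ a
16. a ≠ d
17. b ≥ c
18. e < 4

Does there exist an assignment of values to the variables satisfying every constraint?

Setting (a, b, c, d, e, f) = (5, 4, 2, 6, 2, 3) satisfies everything: constraint 4: c + f = 5; constraint 9: b - c = 2; constraint 10: f - c = 1, and the others follow.

Satisfiable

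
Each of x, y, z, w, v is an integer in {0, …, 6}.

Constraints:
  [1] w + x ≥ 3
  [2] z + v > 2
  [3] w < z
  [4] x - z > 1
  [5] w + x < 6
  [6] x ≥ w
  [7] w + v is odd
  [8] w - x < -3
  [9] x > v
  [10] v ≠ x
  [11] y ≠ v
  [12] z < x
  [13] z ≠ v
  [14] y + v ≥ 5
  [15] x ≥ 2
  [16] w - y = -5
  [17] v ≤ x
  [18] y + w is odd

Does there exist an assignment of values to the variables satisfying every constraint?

Satisfiable

Try x = 5, y = 5, z = 2, w = 0, v = 1.
Check constraint 1: w + x = 5; constraint 2: z + v = 3. The remaining constraints are straightforward to verify.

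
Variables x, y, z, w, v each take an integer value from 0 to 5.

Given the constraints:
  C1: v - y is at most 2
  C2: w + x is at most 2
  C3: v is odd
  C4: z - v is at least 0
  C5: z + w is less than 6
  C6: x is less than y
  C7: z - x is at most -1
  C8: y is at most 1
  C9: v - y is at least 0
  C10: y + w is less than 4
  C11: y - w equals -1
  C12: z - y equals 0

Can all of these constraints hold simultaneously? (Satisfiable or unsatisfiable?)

Constraints 4, 6, 7, and 9 give z < x, x < y, y ≤ v, v ≤ z. Chaining: z < x < y ≤ v ≤ z, which forces z < z — impossible.

Unsatisfiable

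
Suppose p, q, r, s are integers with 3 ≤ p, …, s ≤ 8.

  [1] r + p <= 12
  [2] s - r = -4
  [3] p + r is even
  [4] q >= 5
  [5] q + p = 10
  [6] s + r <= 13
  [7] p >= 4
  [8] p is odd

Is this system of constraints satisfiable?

One satisfying assignment is p = 5, q = 5, r = 7, s = 3.
For the less obvious constraints — constraint 1: r + p = 12; constraint 2: s - r = -4 — and the others hold by inspection.

Satisfiable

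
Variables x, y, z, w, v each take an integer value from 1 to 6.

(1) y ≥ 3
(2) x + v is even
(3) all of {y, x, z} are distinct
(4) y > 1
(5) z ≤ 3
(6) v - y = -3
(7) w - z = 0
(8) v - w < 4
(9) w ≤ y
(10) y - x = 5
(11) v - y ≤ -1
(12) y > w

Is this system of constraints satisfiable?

Satisfiable

Try x = 1, y = 6, z = 2, w = 2, v = 3.
Check constraint 6: v - y = -3; constraint 7: w - z = 0; constraint 8: v - w = 1. The remaining constraints are straightforward to verify.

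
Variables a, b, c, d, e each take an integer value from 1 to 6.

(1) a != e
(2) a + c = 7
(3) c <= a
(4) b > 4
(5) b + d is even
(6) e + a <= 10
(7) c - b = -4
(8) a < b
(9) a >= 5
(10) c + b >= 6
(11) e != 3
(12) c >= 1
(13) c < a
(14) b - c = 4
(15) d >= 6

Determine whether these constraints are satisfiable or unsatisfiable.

Setting (a, b, c, d, e) = (5, 6, 2, 6, 2) satisfies everything: constraint 2: a + c = 7; constraint 6: e + a = 7, and the others follow.

Satisfiable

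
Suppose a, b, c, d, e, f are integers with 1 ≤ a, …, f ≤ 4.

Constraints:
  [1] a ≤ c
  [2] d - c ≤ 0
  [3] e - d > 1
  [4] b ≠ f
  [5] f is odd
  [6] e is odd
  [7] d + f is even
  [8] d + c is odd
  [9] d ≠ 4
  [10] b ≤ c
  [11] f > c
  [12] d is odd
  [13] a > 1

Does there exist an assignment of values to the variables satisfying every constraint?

Satisfiable

One satisfying assignment is a = 2, b = 1, c = 2, d = 1, e = 3, f = 3.
For the less obvious constraints — constraint 2: d - c = -1; constraint 3: e - d = 2; constraint 5: f = 3 is odd — and the others hold by inspection.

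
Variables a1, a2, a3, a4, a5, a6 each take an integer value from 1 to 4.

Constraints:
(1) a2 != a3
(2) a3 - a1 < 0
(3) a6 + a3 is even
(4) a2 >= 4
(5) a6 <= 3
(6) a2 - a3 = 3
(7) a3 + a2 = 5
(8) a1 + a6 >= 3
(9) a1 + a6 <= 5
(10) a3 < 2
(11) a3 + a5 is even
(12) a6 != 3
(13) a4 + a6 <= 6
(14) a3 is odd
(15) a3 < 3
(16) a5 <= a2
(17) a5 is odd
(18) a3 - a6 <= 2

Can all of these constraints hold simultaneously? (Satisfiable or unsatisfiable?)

Satisfiable

One satisfying assignment is a1 = 3, a2 = 4, a3 = 1, a4 = 3, a5 = 1, a6 = 1.
For the less obvious constraints — constraint 2: a3 - a1 = -2; constraint 6: a2 - a3 = 3; constraint 7: a3 + a2 = 5 — and the others hold by inspection.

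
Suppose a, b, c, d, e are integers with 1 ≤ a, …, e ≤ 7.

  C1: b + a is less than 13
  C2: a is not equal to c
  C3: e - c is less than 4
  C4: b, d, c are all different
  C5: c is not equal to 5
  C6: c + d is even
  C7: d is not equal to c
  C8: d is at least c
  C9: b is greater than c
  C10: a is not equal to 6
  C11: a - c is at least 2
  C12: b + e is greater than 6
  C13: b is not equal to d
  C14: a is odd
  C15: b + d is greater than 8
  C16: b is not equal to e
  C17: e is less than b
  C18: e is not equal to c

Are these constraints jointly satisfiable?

Satisfiable

The assignment a = 5, b = 6, c = 1, d = 5, e = 2 works:
  constraint 1 holds since b + a = 11.
  constraint 3 holds since e - c = 1.
  constraint 11 holds since a - c = 4.
The rest check out directly.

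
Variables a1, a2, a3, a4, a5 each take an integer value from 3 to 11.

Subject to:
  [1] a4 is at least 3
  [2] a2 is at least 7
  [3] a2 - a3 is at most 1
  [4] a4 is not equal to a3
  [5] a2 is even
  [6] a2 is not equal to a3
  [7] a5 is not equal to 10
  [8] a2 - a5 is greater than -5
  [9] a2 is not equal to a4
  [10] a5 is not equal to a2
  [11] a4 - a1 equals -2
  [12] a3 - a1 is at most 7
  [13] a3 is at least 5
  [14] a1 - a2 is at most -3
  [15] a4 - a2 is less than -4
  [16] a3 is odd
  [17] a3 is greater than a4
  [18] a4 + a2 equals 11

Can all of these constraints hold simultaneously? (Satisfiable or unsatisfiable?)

Setting (a1, a2, a3, a4, a5) = (5, 8, 9, 3, 11) satisfies everything: constraint 3: a2 - a3 = -1; constraint 8: a2 - a5 = -3; constraint 11: a4 - a1 = -2, and the others follow.

Satisfiable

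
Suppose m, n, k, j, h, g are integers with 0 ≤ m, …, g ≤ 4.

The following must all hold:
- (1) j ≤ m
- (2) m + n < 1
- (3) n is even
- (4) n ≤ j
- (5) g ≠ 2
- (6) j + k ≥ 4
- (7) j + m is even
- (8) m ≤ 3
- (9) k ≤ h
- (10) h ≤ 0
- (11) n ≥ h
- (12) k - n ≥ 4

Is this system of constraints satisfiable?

Unsatisfiable

From constraints 1 and 8: j ≤ m ≤ 3. From constraints 9 and 10: k ≤ h ≤ 0. Hence j + k ≤ 3. But constraint 6 requires j + k ≥ 4, and 4 > 3. Contradiction.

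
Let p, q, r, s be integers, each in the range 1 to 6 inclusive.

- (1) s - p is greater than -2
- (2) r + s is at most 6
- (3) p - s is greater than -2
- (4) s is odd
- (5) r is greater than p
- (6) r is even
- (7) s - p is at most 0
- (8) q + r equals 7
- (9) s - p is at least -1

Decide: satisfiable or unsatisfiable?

Take p = 1, q = 3, r = 4, s = 1. Then constraint 1: s - p = 0; constraint 2: r + s = 5, and every other listed constraint is also met.

Satisfiable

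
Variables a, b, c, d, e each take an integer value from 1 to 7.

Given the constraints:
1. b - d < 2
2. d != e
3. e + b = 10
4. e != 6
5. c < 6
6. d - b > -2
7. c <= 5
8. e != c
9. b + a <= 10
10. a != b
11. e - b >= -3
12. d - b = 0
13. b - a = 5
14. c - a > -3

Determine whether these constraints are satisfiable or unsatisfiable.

Satisfiable

Setting (a, b, c, d, e) = (1, 6, 1, 6, 4) satisfies everything: constraint 1: b - d = 0; constraint 3: e + b = 10, and the others follow.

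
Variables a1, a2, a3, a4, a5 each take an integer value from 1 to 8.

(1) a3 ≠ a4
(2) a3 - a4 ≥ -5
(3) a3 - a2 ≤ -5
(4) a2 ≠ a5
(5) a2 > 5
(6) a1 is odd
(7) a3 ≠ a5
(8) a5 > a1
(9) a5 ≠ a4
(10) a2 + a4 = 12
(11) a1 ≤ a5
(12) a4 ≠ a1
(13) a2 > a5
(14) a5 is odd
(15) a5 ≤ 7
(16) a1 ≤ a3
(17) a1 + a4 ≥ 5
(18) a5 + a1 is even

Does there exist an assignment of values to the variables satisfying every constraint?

Satisfiable

The assignment a1 = 1, a2 = 8, a3 = 2, a4 = 4, a5 = 7 works:
  constraint 2 holds since a3 - a4 = -2.
  constraint 3 holds since a3 - a2 = -6.
  constraint 10 holds since a2 + a4 = 12.
The rest check out directly.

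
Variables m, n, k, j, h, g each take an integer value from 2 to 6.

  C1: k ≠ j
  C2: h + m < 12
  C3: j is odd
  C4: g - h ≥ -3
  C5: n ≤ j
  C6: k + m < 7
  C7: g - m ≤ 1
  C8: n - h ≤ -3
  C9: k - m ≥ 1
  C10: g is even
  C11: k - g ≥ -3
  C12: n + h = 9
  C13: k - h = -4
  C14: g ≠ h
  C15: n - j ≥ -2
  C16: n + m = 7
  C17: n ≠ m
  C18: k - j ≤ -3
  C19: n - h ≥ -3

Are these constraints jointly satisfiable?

Unsatisfiable

Constraints 4, 7, 8, 9, 15, and 18 give k − m ≥ 1, m − g ≥ -1, g − h ≥ -3, h − n ≥ 3, n − j ≥ -2, j − k ≥ 3.
Adding all 6 inequalities: the left sides telescope to 0, and the right sides sum to 1 + (-1) + (-3) + 3 + (-2) + 3 = 1. So 0 ≥ 1, which is false.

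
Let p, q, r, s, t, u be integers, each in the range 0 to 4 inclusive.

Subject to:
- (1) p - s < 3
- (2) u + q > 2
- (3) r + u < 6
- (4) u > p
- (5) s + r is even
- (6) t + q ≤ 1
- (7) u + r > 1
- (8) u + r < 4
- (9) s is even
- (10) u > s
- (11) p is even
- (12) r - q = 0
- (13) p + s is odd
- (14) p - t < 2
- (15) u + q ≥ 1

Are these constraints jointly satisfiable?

Unsatisfiable

Constraint 11 makes p even and constraint 9 makes s even, so p + s must be even. Constraint 13 says p + s is odd — contradiction.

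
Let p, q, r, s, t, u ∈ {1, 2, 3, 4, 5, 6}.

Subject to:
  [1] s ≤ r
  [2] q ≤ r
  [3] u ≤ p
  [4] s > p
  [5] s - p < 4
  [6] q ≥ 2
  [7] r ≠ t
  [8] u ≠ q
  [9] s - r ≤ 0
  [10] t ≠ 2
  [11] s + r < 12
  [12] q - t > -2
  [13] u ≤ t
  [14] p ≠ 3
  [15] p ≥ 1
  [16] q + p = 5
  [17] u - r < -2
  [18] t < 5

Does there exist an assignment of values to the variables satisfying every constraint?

Satisfiable

Take p = 2, q = 3, r = 5, s = 4, t = 3, u = 2. Then constraint 5: s - p = 2; constraint 9: s - r = -1, and every other listed constraint is also met.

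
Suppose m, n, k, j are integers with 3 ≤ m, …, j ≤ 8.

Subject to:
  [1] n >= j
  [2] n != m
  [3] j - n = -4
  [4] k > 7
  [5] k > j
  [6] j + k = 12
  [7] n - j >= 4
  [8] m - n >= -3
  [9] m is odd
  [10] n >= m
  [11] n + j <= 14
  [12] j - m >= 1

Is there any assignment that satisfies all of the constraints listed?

Unsatisfiable

Constraints 7, 8, and 12 give n − j ≥ 4, j − m ≥ 1, m − n ≥ -3.
Adding all 3 inequalities: the left sides telescope to 0, and the right sides sum to 4 + 1 + (-3) = 2. So 0 ≥ 2, which is false.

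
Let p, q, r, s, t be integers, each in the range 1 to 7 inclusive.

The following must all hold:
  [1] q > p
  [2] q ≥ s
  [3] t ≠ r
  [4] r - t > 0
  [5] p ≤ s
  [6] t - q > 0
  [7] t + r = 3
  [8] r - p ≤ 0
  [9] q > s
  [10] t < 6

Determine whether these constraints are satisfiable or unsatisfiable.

Unsatisfiable

Constraints 4, 5, 6, 8, and 9 give t < r, r ≤ p, p ≤ s, s < q, q < t. Chaining: t < r ≤ p ≤ s < q < t, which forces t < t — impossible.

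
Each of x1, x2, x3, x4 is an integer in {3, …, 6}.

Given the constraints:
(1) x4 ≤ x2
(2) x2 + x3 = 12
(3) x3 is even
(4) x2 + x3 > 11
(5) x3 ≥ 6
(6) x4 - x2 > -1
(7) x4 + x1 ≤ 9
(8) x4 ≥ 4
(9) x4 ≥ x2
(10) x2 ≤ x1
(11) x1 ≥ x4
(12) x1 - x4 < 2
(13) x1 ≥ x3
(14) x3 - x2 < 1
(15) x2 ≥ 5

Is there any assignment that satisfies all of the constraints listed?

From constraints 9 and 15: x4 ≥ x2 ≥ 5. From constraints 5 and 13: x1 ≥ x3 ≥ 6. Hence x4 + x1 ≥ 11. But constraint 7 requires x4 + x1 ≤ 9, and 9 < 11. Contradiction.

Unsatisfiable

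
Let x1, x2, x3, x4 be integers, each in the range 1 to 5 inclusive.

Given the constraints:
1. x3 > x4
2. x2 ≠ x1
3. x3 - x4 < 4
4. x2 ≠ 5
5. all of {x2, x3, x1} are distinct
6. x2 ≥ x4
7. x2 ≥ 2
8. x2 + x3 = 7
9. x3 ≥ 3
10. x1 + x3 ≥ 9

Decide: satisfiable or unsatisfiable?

Satisfiable

The assignment x1 = 5, x2 = 3, x3 = 4, x4 = 1 works:
  constraint 3 holds since x3 - x4 = 3.
  constraint 8 holds since x2 + x3 = 7.
The rest check out directly.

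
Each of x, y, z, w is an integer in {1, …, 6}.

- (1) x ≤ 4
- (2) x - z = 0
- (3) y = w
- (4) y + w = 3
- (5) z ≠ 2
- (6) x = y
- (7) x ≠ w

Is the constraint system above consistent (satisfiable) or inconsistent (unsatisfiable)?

Unsatisfiable

From constraints 3 and 6, x = y = w, so x = w. But constraint 7 says x ≠ w. Contradiction.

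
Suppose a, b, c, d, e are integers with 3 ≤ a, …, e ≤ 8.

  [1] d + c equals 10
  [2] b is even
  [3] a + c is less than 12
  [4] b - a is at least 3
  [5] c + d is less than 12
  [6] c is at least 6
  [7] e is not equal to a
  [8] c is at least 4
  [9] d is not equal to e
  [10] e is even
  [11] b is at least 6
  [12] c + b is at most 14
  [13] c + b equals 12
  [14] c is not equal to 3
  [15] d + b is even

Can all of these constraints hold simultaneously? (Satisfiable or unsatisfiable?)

Take a = 3, b = 6, c = 6, d = 4, e = 8. Then constraint 1: d + c = 10; constraint 3: a + c = 9; constraint 4: b - a = 3, and every other listed constraint is also met.

Satisfiable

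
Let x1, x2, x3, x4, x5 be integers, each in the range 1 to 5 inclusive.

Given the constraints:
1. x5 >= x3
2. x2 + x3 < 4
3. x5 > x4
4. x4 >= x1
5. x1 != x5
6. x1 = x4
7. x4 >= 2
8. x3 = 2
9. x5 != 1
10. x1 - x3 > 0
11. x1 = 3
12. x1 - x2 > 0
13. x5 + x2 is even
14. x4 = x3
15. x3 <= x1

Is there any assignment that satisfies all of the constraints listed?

Unsatisfiable

Constraint 11 fixes x1 = 3 and constraint 8 fixes x3 = 2. Constraints 6 and 14 give x1 = x4 = x3, so x1 = x3. But 3 ≠ 2 — contradiction.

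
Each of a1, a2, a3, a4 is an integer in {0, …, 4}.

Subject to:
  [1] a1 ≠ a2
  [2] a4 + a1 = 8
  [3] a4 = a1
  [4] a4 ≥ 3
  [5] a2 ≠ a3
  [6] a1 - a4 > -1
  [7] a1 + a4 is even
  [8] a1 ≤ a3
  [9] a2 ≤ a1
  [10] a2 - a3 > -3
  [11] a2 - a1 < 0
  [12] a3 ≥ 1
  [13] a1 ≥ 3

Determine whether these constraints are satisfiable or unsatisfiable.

Satisfiable

Try a1 = 4, a2 = 3, a3 = 4, a4 = 4.
Check constraint 2: a4 + a1 = 8; constraint 6: a1 - a4 = 0; constraint 10: a2 - a3 = -1. The remaining constraints are straightforward to verify.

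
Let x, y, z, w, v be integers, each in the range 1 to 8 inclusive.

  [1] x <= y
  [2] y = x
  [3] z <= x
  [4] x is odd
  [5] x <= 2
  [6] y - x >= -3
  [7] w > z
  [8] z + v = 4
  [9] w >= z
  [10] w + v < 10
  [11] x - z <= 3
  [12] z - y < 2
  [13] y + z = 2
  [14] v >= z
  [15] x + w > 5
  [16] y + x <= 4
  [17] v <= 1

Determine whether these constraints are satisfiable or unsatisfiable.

From constraints 3 and 5: z ≤ x ≤ 2. From constraint 17: v ≤ 1. Hence z + v ≤ 3. But constraint 8 requires z + v = 4, and 4 > 3. Contradiction.

Unsatisfiable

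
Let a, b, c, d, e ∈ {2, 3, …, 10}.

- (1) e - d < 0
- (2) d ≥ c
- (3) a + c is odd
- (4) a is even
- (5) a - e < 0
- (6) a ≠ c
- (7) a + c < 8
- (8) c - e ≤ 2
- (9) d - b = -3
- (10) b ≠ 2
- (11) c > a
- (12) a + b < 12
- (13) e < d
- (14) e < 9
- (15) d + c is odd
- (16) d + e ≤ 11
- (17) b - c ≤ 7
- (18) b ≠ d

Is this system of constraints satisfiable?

Setting (a, b, c, d, e) = (2, 9, 5, 6, 3) satisfies everything: constraint 1: e - d = -3; constraint 5: a - e = -1, and the others follow.

Satisfiable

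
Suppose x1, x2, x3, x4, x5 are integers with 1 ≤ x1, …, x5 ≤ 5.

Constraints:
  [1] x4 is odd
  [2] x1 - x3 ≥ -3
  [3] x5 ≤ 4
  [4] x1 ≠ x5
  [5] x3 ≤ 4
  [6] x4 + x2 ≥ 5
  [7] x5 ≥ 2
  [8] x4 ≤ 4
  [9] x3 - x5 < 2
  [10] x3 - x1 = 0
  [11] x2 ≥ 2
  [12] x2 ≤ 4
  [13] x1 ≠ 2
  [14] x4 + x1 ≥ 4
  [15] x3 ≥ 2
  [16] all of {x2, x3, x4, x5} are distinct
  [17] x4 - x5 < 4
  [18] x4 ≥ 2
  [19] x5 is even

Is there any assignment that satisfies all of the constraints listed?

Unsatisfiable

Constraints 3, 5, 7, 8, 11, 12, 15, and 18 confine each of x2, x3, x4, x5 to the 3 values {2, …, 4}.
Constraint 16 requires all 4 of them to be distinct, but only 3 values are available — impossible by the pigeonhole principle.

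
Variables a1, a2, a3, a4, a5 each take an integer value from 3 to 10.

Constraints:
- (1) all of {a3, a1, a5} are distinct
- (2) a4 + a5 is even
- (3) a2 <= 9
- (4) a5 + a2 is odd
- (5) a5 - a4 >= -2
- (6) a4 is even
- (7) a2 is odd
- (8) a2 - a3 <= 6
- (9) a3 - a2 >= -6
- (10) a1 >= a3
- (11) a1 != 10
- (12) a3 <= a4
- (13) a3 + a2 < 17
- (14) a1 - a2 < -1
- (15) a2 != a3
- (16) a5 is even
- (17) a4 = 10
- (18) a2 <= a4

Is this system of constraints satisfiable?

Satisfiable

One satisfying assignment is a1 = 6, a2 = 9, a3 = 5, a4 = 10, a5 = 8.
For the less obvious constraints — constraint 5: a5 - a4 = -2; constraint 8: a2 - a3 = 4 — and the others hold by inspection.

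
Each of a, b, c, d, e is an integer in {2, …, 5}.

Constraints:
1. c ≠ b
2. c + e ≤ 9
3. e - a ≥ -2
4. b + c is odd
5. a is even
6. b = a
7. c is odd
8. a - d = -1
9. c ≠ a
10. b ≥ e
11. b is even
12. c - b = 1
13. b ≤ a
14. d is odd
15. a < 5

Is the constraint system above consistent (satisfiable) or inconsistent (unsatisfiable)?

Satisfiable

One satisfying assignment is a = 4, b = 4, c = 5, d = 5, e = 2.
For the less obvious constraints — constraint 2: c + e = 7; constraint 3: e - a = -2 — and the others hold by inspection.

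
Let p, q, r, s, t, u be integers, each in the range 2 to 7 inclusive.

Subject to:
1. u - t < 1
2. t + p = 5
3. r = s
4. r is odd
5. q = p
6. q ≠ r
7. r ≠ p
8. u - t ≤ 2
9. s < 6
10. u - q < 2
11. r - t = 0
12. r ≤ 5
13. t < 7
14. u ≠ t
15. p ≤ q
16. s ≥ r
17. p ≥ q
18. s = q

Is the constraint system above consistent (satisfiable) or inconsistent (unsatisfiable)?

Unsatisfiable

From constraints 3, 5, and 18, r = s = q = p, so r = p. But constraint 7 says r ≠ p. Contradiction.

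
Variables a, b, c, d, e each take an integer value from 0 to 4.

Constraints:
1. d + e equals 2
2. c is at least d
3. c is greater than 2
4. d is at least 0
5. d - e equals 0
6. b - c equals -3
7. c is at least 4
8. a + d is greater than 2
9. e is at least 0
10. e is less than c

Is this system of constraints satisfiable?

One satisfying assignment is a = 4, b = 1, c = 4, d = 1, e = 1.
For the less obvious constraints — constraint 1: d + e = 2; constraint 5: d - e = 0 — and the others hold by inspection.

Satisfiable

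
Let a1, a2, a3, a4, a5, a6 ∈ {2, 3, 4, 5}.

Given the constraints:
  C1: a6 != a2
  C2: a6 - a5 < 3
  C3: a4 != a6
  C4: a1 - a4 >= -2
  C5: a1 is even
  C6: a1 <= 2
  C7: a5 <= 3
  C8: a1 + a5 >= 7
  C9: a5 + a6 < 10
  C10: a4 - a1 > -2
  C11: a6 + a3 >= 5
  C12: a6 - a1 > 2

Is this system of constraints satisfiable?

Unsatisfiable

From constraint 6: a1 ≤ 2. From constraint 7: a5 ≤ 3. Hence a1 + a5 ≤ 5. But constraint 8 requires a1 + a5 ≥ 7, and 7 > 5. Contradiction.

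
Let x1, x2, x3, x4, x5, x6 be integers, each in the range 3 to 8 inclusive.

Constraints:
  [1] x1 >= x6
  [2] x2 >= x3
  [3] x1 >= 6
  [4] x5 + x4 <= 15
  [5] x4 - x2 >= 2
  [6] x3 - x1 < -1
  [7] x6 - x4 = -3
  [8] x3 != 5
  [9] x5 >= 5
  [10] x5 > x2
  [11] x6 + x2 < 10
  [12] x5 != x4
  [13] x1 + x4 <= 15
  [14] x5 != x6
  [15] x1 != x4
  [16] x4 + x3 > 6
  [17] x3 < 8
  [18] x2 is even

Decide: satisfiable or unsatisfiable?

Setting (x1, x2, x3, x4, x5, x6) = (7, 4, 3, 6, 8, 3) satisfies everything: constraint 4: x5 + x4 = 14; constraint 5: x4 - x2 = 2, and the others follow.

Satisfiable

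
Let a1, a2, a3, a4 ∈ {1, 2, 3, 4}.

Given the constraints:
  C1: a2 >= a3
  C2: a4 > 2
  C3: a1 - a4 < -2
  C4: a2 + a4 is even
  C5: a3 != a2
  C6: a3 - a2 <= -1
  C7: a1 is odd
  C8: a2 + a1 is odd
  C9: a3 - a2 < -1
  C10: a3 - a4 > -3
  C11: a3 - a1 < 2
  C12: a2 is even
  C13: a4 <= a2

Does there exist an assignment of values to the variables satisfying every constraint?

Setting (a1, a2, a3, a4) = (1, 4, 2, 4) satisfies everything: constraint 3: a1 - a4 = -3; constraint 6: a3 - a2 = -2, and the others follow.

Satisfiable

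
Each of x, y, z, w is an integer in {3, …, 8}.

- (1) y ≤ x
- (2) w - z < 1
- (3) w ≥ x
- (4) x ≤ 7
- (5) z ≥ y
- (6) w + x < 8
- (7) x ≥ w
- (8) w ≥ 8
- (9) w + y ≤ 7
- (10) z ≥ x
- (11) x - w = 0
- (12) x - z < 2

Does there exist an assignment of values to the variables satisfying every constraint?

Unsatisfiable

From constraints 7 and 8: x ≥ w and w ≥ 8, so x ≥ 8. From constraint 4: x ≤ 7. But 7 < 8, so no value of x works.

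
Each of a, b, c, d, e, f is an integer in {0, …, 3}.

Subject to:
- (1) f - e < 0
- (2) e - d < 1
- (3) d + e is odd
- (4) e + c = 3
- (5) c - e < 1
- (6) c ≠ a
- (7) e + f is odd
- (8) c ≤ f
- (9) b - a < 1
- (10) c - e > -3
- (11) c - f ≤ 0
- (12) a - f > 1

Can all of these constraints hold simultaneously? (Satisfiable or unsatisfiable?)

Satisfiable

Setting (a, b, c, d, e, f) = (3, 2, 1, 3, 2, 1) satisfies everything: constraint 1: f - e = -1; constraint 2: e - d = -1, and the others follow.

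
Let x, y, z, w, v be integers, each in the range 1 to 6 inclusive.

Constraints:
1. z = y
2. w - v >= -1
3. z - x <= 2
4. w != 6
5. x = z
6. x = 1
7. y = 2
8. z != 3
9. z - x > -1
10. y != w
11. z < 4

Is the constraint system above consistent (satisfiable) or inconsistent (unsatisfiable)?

Constraint 6 fixes x = 1 and constraint 7 fixes y = 2. Constraints 1 and 5 give x = z = y, so x = y. But 1 ≠ 2 — contradiction.

Unsatisfiable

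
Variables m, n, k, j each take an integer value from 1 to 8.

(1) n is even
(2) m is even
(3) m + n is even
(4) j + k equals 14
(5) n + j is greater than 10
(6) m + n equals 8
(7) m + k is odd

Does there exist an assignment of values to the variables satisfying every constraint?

Try m = 4, n = 4, k = 7, j = 7.
Check constraint 4: j + k = 14; constraint 5: n + j = 11; constraint 6: m + n = 8. The remaining constraints are straightforward to verify.

Satisfiable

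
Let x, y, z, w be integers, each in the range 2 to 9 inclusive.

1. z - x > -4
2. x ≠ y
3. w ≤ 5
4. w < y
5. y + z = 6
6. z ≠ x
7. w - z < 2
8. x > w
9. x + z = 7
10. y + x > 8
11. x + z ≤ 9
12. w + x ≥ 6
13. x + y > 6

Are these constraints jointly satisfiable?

Satisfiable

Take x = 5, y = 4, z = 2, w = 3. Then constraint 1: z - x = -3; constraint 5: y + z = 6, and every other listed constraint is also met.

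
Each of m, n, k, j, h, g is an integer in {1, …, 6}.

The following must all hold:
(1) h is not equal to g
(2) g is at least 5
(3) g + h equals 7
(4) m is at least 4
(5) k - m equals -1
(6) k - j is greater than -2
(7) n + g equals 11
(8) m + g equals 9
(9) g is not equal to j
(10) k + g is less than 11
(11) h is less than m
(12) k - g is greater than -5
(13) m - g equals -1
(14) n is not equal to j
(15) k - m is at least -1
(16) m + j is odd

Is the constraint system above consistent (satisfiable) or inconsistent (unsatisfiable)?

Satisfiable

Take m = 4, n = 6, k = 3, j = 3, h = 2, g = 5. Then constraint 3: g + h = 7; constraint 5: k - m = -1, and every other listed constraint is also met.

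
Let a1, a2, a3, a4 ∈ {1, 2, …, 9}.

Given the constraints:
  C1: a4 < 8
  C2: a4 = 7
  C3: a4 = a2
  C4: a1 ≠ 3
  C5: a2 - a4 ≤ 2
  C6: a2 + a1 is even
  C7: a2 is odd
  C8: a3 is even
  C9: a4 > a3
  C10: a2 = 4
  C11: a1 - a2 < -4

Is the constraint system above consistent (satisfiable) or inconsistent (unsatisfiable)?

Constraint 2 fixes a4 = 7 and constraint 10 fixes a2 = 4, but constraint 3 requires a4 = a2. Since 7 ≠ 4, contradiction.

Unsatisfiable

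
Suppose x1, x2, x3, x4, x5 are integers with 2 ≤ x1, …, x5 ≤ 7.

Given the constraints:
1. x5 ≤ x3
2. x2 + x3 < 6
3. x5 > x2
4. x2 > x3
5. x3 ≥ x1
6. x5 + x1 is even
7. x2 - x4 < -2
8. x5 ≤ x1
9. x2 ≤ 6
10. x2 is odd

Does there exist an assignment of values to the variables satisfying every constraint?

Unsatisfiable

Constraints 3, 4, 5, and 8 give x1 ≤ x3, x3 < x2, x2 < x5, x5 ≤ x1. Chaining: x1 ≤ x3 < x2 < x5 ≤ x1, which forces x1 < x1 — impossible.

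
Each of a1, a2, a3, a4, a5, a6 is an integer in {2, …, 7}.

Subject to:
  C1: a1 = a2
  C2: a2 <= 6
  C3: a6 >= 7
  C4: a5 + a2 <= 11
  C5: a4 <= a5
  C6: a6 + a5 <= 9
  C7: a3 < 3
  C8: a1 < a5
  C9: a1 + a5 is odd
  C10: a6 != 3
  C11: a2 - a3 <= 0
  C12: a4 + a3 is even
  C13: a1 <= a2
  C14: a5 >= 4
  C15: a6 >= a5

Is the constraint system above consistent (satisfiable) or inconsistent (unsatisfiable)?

Unsatisfiable

From constraint 3: a6 ≥ 7. From constraint 14: a5 ≥ 4. Hence a6 + a5 ≥ 11. But constraint 6 requires a6 + a5 ≤ 9, and 9 < 11. Contradiction.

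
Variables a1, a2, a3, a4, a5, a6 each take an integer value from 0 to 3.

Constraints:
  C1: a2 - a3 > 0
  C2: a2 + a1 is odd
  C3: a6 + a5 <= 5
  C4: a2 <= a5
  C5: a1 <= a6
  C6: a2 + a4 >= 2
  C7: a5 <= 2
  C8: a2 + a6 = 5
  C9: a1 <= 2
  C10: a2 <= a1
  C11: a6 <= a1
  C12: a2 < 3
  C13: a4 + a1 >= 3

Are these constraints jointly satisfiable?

From constraints 4 and 7: a2 ≤ a5 ≤ 2. From constraints 9 and 11: a6 ≤ a1 ≤ 2. Hence a2 + a6 ≤ 4. But constraint 8 requires a2 + a6 = 5, and 5 > 4. Contradiction.

Unsatisfiable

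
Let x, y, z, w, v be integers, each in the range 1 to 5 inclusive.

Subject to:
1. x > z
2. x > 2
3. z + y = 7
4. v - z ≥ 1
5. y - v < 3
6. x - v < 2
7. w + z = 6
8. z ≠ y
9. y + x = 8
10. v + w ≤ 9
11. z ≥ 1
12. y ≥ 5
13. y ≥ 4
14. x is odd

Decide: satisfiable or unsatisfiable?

The assignment x = 3, y = 5, z = 2, w = 4, v = 4 works:
  constraint 3 holds since z + y = 7.
  constraint 4 holds since v - z = 2.
The rest check out directly.

Satisfiable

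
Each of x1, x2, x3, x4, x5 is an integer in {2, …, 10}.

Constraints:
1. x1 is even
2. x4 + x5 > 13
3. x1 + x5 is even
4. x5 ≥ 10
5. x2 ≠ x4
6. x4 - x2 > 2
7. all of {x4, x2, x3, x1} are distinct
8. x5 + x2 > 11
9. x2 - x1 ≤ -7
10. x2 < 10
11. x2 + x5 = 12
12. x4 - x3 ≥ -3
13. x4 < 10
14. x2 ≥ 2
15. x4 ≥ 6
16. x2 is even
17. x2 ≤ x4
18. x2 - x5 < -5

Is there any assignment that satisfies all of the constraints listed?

Satisfiable

Try x1 = 10, x2 = 2, x3 = 7, x4 = 6, x5 = 10.
Check constraint 2: x4 + x5 = 16; constraint 6: x4 - x2 = 4; constraint 8: x5 + x2 = 12. The remaining constraints are straightforward to verify.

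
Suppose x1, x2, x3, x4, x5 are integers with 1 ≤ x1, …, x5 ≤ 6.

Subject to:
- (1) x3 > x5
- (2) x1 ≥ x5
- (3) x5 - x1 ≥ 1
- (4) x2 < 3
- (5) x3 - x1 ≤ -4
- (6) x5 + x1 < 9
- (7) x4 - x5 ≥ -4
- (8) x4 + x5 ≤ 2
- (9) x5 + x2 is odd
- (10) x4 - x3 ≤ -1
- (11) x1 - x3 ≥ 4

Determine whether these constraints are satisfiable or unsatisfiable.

Constraints 3, 7, 10, and 11 give x4 − x5 ≥ -4, x5 − x1 ≥ 1, x1 − x3 ≥ 4, x3 − x4 ≥ 1.
Adding all 4 inequalities: the left sides telescope to 0, and the right sides sum to (-4) + 1 + 4 + 1 = 2. So 0 ≥ 2, which is false.

Unsatisfiable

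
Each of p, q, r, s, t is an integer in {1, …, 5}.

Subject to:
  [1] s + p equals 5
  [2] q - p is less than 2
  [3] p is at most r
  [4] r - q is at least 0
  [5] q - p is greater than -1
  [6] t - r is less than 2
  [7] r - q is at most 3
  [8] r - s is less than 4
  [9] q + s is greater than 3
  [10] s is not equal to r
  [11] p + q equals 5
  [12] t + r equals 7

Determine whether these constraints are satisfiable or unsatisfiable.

Setting (p, q, r, s, t) = (2, 3, 4, 3, 3) satisfies everything: constraint 1: s + p = 5; constraint 2: q - p = 1; constraint 4: r - q = 1, and the others follow.

Satisfiable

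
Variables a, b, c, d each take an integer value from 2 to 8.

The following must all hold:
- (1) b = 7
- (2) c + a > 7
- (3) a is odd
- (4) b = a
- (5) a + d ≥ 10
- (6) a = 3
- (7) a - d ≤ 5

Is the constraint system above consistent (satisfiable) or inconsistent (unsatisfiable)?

Unsatisfiable

Constraint 1 fixes b = 7 and constraint 6 fixes a = 3, but constraint 4 requires b = a. Since 7 ≠ 3, contradiction.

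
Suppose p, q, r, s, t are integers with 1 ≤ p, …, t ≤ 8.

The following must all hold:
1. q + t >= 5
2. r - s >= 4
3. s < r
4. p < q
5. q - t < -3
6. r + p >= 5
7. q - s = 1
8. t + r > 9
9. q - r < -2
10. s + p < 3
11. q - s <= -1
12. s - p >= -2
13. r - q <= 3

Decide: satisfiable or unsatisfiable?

Constraints 2, 11, and 13 give q − r ≥ -3, r − s ≥ 4, s − q ≥ 1.
Adding all 3 inequalities: the left sides telescope to 0, and the right sides sum to (-3) + 4 + 1 = 2. So 0 ≥ 2, which is false.

Unsatisfiable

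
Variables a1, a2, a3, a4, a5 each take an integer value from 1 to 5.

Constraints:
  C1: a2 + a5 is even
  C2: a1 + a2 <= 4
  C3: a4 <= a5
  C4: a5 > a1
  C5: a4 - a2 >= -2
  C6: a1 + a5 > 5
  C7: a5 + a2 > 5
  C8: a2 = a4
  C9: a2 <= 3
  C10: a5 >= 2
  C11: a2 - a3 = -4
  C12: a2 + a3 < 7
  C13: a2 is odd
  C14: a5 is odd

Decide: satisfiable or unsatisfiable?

Try a1 = 2, a2 = 1, a3 = 5, a4 = 1, a5 = 5.
Check constraint 2: a1 + a2 = 3; constraint 5: a4 - a2 = 0. The remaining constraints are straightforward to verify.

Satisfiable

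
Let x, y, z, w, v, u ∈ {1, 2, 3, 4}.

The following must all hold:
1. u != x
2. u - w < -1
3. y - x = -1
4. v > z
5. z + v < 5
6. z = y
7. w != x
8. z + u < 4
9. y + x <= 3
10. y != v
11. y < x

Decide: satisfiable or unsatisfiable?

Satisfiable

One satisfying assignment is x = 2, y = 1, z = 1, w = 4, v = 2, u = 1.
For the less obvious constraints — constraint 2: u - w = -3; constraint 3: y - x = -1; constraint 5: z + v = 3 — and the others hold by inspection.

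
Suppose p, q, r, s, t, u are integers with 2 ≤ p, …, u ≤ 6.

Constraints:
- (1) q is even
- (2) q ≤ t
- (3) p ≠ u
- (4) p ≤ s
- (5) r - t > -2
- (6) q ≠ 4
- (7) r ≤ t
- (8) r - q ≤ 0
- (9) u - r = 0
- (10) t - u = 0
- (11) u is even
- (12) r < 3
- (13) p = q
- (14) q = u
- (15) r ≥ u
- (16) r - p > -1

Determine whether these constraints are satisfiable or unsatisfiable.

From constraints 13 and 14, p = q = u, so p = u. But constraint 3 says p ≠ u. Contradiction.

Unsatisfiable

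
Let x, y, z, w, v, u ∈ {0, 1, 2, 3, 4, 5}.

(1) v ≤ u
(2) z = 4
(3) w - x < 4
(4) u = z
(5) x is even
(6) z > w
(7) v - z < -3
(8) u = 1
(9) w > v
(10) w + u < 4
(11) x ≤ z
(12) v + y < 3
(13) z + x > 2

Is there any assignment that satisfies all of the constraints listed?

Unsatisfiable

Constraint 8 fixes u = 1 and constraint 2 fixes z = 4, but constraint 4 requires u = z. Since 1 ≠ 4, contradiction.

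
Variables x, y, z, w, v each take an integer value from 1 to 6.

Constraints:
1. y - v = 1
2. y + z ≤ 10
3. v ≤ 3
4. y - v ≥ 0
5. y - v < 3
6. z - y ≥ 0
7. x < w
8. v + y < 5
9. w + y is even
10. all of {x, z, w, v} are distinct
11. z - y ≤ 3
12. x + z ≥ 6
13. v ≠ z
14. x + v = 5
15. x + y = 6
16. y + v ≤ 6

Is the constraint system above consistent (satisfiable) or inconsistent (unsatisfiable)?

Satisfiable

Setting (x, y, z, w, v) = (4, 2, 5, 6, 1) satisfies everything: constraint 1: y - v = 1; constraint 2: y + z = 7; constraint 4: y - v = 1, and the others follow.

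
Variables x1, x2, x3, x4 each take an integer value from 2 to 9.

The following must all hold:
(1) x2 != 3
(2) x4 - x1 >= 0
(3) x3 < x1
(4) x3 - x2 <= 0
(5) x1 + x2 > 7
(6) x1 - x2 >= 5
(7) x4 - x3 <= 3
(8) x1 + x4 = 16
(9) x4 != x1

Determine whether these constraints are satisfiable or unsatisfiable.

Constraints 2, 4, 6, and 7 give x4 − x1 ≥ 0, x1 − x2 ≥ 5, x2 − x3 ≥ 0, x3 − x4 ≥ -3.
Adding all 4 inequalities: the left sides telescope to 0, and the right sides sum to 0 + 5 + 0 + (-3) = 2. So 0 ≥ 2, which is false.

Unsatisfiable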